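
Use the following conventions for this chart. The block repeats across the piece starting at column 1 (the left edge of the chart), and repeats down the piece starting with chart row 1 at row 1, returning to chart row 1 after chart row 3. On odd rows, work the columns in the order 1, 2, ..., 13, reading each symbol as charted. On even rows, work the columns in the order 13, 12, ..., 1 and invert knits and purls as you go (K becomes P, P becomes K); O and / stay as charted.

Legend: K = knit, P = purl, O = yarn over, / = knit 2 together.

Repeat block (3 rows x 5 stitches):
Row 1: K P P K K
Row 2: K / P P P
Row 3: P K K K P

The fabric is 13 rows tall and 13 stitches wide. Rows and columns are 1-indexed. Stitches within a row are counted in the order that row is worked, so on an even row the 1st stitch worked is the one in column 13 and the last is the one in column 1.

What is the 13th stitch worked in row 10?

For row 10: chart row = ((10-1) mod 3) + 1 = 1; this is a WS (even) row.
Chart row 1 tiled across columns 1-13: K P P K K K P P K K K P P
Wrong side: read the tiled row from column 13 down to 1 and exchange K with P (leave O, /).
Row 10 as worked: K K P P P K K P P P K K P
Stitch 13 in working order -> P

Result:
P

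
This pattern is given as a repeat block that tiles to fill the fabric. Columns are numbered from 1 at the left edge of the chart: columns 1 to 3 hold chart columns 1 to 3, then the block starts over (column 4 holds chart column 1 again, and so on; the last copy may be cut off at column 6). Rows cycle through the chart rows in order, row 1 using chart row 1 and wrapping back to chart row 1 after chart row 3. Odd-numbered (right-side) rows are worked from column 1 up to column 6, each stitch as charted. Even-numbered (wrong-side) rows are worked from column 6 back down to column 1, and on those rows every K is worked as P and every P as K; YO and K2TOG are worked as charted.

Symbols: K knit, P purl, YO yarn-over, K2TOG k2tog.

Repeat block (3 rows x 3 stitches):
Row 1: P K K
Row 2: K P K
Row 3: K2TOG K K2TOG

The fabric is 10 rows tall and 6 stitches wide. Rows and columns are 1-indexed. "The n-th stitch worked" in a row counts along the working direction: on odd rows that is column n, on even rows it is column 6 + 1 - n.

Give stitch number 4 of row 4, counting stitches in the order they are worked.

Result:
P

Derivation:
Row 4 uses chart row ((4-1) mod 3)+1 = 1. Row 4 is even, so WS.
Chart row 1 tiled across columns 1-6: P K K P K K
WS: work from column 6 back to column 1 (reverse the tiled row), swapping K<->P (YO and K2TOG unchanged).
Row 4 as worked: P P K P P K
Stitch 4 in working order -> P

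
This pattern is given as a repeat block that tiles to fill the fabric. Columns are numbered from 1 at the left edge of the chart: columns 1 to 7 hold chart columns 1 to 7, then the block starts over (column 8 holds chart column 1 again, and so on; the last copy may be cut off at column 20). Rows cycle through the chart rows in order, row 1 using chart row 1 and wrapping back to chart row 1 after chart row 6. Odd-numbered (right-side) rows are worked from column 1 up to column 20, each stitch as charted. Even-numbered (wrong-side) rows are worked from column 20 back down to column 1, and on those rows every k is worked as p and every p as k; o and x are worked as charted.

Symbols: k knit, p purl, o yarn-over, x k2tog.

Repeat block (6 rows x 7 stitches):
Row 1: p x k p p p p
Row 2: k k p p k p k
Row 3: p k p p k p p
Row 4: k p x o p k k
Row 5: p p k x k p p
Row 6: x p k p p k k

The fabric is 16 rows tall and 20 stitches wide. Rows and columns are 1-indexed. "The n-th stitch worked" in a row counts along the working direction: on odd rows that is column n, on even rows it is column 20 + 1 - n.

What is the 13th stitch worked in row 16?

Row 16 uses chart row ((16-1) mod 6)+1 = 4. Row 16 is even, so WS.
Chart row 4 tiled across columns 1-20: k p x o p k k k p x o p k k k p x o p k
Wrong side: read the tiled row from column 20 down to 1 and exchange k with p (leave o, x).
Row 16 as worked: p k o x k p p p k o x k p p p k o x k p
Stitch 13 in working order -> p

Result:
p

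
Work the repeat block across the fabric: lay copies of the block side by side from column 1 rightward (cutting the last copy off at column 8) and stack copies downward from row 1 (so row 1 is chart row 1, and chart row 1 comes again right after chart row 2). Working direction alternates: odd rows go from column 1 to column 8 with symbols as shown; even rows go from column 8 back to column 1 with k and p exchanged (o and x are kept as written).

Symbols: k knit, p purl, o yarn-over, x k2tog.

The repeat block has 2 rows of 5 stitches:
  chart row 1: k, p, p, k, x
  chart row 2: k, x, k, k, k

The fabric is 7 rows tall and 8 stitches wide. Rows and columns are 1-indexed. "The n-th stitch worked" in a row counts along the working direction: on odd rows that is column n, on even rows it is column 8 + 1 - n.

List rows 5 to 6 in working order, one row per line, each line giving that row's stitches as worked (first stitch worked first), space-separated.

Row 5: chart row 1, RS - tile across columns 1-8 and work as-is.
Row 6: chart row 2, WS - tiled (columns 1-8): k x k k k k x k; work from column 8 back to 1 with k<->p swapped.

== ROWS AS WORKED ==
k p p k x k p p
p x p p p p x p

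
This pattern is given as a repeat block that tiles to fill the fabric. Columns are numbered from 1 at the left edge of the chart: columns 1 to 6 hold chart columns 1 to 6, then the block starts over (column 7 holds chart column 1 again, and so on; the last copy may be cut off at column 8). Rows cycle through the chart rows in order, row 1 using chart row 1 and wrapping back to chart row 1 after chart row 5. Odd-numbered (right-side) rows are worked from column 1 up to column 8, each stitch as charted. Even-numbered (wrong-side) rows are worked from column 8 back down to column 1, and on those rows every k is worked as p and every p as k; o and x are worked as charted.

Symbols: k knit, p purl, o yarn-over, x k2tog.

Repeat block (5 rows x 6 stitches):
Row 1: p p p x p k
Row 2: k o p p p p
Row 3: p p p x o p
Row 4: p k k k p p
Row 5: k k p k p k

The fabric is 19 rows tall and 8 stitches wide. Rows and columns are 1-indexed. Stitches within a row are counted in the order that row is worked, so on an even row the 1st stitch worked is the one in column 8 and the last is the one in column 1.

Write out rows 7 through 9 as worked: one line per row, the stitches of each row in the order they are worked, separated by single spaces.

Result:
k o p p p p k o
k k k o x k k k
p k k k p p p k

Derivation:
Row 7: chart row 2, RS - tile across columns 1-8 and work as-is.
Row 8: chart row 3, WS - tiled (columns 1-8): p p p x o p p p; work from column 8 back to 1 with k<->p swapped.
Row 9: chart row 4, RS - tile across columns 1-8 and work as-is.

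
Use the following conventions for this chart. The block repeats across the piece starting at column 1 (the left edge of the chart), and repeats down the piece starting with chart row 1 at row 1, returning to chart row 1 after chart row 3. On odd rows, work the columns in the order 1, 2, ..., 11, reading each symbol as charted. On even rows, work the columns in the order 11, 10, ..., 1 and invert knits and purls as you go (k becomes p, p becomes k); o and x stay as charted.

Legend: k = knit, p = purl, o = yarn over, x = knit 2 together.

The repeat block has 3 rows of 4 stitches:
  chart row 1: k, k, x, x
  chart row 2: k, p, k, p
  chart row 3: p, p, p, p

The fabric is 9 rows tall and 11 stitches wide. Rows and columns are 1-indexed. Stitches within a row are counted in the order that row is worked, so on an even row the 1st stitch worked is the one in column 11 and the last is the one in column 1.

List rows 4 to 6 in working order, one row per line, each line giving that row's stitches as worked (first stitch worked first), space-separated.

Row 4: chart row 1, WS - tiled (columns 1-11): k k x x k k x x k k x; work from column 11 back to 1 with k<->p swapped.
Row 5: chart row 2, RS - tile across columns 1-11 and work as-is.
Row 6: chart row 3, WS - tiled (columns 1-11): p p p p p p p p p p p; work from column 11 back to 1 with k<->p swapped.

== ROWS AS WORKED ==
x p p x x p p x x p p
k p k p k p k p k p k
k k k k k k k k k k k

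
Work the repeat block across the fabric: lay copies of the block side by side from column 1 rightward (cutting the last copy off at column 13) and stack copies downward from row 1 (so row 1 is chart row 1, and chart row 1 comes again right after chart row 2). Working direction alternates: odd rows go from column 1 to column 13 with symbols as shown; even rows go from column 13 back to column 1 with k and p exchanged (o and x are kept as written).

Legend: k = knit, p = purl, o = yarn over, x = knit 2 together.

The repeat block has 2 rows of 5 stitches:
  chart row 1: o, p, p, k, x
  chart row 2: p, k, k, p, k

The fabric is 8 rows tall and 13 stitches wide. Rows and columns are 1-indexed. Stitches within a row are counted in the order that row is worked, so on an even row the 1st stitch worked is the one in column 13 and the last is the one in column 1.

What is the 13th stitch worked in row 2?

Row 2 uses chart row ((2-1) mod 2)+1 = 2. Row 2 is even, so WS.
Chart row 2 tiled across columns 1-13: p k k p k p k k p k p k k
WS row: flip the tiled sequence (start at column 13) and apply k<->p; o and x stay.
Row 2 as worked: p p k p k p p k p k p p k
The 13th stitch worked is k.

Stitch:
k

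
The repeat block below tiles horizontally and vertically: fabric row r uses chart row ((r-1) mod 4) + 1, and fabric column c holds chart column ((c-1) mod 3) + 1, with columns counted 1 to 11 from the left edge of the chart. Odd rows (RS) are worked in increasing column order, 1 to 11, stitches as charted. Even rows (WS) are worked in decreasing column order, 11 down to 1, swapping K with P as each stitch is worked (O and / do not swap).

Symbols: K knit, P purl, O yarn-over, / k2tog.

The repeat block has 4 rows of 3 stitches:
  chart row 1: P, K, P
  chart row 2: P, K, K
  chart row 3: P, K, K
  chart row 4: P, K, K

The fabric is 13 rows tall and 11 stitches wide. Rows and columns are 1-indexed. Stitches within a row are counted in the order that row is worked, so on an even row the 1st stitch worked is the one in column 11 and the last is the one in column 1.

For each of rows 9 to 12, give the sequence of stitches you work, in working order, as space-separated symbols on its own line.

Rows as worked:
P K P P K P P K P P K
P K P P K P P K P P K
P K K P K K P K K P K
P K P P K P P K P P K

Derivation:
Row 9: chart row 1, RS - tile across columns 1-11 and work as-is.
Row 10: chart row 2, WS - tiled (columns 1-11): P K K P K K P K K P K; work from column 11 back to 1 with K<->P swapped.
Row 11: chart row 3, RS - tile across columns 1-11 and work as-is.
Row 12: chart row 4, WS - tiled (columns 1-11): P K K P K K P K K P K; work from column 11 back to 1 with K<->P swapped.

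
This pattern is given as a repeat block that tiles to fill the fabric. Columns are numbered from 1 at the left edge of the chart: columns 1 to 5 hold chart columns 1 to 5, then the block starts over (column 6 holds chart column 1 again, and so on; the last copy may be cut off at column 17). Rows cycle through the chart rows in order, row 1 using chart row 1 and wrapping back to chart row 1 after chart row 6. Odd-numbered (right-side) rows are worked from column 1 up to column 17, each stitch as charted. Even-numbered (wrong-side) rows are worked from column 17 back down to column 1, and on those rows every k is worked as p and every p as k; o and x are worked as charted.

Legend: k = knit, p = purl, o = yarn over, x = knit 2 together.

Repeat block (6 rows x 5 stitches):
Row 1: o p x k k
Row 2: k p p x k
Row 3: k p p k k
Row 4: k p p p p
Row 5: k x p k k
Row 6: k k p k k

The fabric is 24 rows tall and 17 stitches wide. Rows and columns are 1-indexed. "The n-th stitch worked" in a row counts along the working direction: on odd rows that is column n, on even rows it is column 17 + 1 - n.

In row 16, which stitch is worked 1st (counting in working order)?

Row 16 uses chart row ((16-1) mod 6)+1 = 4. Row 16 is even, so WS.
Chart row 4 tiled across columns 1-17: k p p p p k p p p p k p p p p k p
WS row: flip the tiled sequence (start at column 17) and apply k<->p; o and x stay.
Row 16 as worked: k p k k k k p k k k k p k k k k p
Stitch 1 in working order -> k

== STITCH ==
k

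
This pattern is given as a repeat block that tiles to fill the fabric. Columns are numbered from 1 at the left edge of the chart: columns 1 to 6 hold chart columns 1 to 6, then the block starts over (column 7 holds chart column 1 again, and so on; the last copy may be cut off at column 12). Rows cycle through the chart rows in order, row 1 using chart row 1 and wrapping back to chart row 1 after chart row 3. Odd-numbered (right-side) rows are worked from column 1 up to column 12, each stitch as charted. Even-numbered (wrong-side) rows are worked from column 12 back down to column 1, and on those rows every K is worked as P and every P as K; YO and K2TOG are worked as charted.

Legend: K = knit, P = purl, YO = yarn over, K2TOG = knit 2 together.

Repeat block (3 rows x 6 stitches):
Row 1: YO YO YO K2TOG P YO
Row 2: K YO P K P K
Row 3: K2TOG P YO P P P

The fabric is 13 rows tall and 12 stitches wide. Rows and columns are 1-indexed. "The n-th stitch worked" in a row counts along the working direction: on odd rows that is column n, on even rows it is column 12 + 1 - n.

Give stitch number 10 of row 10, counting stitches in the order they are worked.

Stitch:
YO

Derivation:
For row 10: chart row = ((10-1) mod 3) + 1 = 1; this is a WS (even) row.
Chart row 1 tiled across columns 1-12: YO YO YO K2TOG P YO YO YO YO K2TOG P YO
WS row: flip the tiled sequence (start at column 12) and apply K<->P; YO and K2TOG stay.
Row 10 as worked: YO K K2TOG YO YO YO YO K K2TOG YO YO YO
Counting 10 along the worked row gives YO.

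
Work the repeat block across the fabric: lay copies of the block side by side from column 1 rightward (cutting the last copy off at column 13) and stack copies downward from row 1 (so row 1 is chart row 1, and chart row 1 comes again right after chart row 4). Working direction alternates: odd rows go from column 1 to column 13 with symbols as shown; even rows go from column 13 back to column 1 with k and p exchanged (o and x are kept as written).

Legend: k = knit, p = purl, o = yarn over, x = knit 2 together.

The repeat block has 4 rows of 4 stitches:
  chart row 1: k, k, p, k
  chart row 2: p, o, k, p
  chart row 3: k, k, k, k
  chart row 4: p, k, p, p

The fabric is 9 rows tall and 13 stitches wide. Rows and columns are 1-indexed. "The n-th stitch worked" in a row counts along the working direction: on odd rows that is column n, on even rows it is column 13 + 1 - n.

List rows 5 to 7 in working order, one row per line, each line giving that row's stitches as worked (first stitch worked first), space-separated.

Row 5: chart row 1, RS - tile across columns 1-13 and work as-is.
Row 6: chart row 2, WS - tiled (columns 1-13): p o k p p o k p p o k p p; work from column 13 back to 1 with k<->p swapped.
Row 7: chart row 3, RS - tile across columns 1-13 and work as-is.

== ROWS AS WORKED ==
k k p k k k p k k k p k k
k k p o k k p o k k p o k
k k k k k k k k k k k k k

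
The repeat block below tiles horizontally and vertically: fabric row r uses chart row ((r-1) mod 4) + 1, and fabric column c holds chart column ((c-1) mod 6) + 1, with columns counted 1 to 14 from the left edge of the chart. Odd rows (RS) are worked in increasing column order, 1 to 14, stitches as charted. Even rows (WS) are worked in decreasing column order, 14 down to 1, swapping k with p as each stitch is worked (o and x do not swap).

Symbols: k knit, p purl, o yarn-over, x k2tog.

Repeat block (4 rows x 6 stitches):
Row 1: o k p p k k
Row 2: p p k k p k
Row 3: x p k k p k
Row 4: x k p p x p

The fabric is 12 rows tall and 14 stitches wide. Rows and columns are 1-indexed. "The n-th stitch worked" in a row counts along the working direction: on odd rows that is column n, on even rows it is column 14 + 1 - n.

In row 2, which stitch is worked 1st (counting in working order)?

== STITCH ==
k

Derivation:
For row 2: chart row = ((2-1) mod 4) + 1 = 2; this is a WS (even) row.
Chart row 2 tiled across columns 1-14: p p k k p k p p k k p k p p
Wrong side: read the tiled row from column 14 down to 1 and exchange k with p (leave o, x).
Row 2 as worked: k k p k p p k k p k p p k k
Stitch 1 in working order -> k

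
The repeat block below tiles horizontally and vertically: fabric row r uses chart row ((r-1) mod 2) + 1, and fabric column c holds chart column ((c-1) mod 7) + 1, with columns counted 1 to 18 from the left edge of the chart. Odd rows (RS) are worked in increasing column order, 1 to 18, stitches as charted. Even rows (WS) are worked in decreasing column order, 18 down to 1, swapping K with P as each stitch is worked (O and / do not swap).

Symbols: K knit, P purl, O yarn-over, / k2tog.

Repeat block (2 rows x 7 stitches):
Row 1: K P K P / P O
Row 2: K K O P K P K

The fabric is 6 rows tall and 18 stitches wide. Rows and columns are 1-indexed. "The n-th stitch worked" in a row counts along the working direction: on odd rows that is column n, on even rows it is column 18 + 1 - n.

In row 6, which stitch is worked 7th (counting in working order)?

Row 6: (6-1) mod 2 = 1, so use chart row 2. Even row -> WS.
Chart row 2 tiled across columns 1-18: K K O P K P K K K O P K P K K K O P
WS row: flip the tiled sequence (start at column 18) and apply K<->P; O and / stay.
Row 6 as worked: K O P P P K P K O P P P K P K O P P
Counting 7 along the worked row gives P.

Stitch:
P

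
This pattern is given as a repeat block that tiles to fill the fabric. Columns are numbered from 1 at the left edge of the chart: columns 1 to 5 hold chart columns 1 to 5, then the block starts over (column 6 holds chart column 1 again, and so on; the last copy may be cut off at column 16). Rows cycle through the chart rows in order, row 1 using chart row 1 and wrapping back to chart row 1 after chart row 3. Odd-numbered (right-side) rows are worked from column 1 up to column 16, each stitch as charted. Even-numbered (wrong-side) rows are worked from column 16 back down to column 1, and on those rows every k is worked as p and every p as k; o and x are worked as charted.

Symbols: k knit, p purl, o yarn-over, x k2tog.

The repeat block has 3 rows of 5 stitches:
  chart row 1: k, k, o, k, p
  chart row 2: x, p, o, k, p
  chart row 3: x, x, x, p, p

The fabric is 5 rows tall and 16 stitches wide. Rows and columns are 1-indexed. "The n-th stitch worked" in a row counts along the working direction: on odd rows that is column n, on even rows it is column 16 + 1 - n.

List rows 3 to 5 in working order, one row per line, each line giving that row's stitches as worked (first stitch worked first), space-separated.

== ROWS AS WORKED ==
x x x p p x x x p p x x x p p x
p k p o p p k p o p p k p o p p
x p o k p x p o k p x p o k p x

Derivation:
Row 3: chart row 3, RS - tile across columns 1-16 and work as-is.
Row 4: chart row 1, WS - tiled (columns 1-16): k k o k p k k o k p k k o k p k; work from column 16 back to 1 with k<->p swapped.
Row 5: chart row 2, RS - tile across columns 1-16 and work as-is.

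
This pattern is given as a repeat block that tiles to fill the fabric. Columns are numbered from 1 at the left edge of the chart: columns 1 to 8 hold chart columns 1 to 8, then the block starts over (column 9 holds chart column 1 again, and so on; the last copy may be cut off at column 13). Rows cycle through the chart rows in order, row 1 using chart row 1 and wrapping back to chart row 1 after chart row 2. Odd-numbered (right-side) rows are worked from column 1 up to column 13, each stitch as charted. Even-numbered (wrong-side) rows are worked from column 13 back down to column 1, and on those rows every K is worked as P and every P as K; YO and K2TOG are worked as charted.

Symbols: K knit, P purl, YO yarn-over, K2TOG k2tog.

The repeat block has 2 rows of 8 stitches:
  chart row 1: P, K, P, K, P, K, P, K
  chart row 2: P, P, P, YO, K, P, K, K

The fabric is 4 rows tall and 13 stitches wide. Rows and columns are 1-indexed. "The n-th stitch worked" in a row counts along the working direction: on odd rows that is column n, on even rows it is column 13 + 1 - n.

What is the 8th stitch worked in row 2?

Row 2: (2-1) mod 2 = 1, so use chart row 2. Even row -> WS.
Chart row 2 tiled across columns 1-13: P P P YO K P K K P P P YO K
WS: work from column 13 back to column 1 (reverse the tiled row), swapping K<->P (YO and K2TOG unchanged).
Row 2 as worked: P YO K K K P P K P YO K K K
The 8th stitch worked is K.

Stitch:
K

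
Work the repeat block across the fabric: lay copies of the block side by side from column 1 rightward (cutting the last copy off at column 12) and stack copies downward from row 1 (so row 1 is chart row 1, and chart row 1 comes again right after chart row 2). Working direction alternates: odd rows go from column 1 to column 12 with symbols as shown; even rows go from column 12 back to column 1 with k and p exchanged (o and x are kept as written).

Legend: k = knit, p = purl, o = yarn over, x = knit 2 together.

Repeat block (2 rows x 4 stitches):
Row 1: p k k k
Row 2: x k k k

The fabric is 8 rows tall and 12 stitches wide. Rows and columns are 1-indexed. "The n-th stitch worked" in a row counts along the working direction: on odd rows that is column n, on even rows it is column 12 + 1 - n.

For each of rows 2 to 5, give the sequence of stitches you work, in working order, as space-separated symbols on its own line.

Row 2: chart row 2, WS - tiled (columns 1-12): x k k k x k k k x k k k; work from column 12 back to 1 with k<->p swapped.
Row 3: chart row 1, RS - tile across columns 1-12 and work as-is.
Row 4: chart row 2, WS - tiled (columns 1-12): x k k k x k k k x k k k; work from column 12 back to 1 with k<->p swapped.
Row 5: chart row 1, RS - tile across columns 1-12 and work as-is.

Result:
p p p x p p p x p p p x
p k k k p k k k p k k k
p p p x p p p x p p p x
p k k k p k k k p k k k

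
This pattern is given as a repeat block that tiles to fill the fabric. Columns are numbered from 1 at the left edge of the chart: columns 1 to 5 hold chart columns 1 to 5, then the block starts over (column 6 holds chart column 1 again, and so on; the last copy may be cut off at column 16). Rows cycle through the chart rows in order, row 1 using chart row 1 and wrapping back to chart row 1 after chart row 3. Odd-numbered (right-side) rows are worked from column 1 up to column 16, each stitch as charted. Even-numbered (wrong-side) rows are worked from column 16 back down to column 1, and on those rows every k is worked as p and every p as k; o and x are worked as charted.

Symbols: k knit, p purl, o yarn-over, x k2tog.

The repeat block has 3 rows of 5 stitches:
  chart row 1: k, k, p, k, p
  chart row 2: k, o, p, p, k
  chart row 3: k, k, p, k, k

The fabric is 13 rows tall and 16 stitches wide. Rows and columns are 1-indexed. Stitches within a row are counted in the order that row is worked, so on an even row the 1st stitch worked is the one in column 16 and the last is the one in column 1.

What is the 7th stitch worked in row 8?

== STITCH ==
p

Derivation:
Row 8: (8-1) mod 3 = 1, so use chart row 2. Even row -> WS.
Chart row 2 tiled across columns 1-16: k o p p k k o p p k k o p p k k
WS: work from column 16 back to column 1 (reverse the tiled row), swapping k<->p (o and x unchanged).
Row 8 as worked: p p k k o p p k k o p p k k o p
Counting 7 along the worked row gives p.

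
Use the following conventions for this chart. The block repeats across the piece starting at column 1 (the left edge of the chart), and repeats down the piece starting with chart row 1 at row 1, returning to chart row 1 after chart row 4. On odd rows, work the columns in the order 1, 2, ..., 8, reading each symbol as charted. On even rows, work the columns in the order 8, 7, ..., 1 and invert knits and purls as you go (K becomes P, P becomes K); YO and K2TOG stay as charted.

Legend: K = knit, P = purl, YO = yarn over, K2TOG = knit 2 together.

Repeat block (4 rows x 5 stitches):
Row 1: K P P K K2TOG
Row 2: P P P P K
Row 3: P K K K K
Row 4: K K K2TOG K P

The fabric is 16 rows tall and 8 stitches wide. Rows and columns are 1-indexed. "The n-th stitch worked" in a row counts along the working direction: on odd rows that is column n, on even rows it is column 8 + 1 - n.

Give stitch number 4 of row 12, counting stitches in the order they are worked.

Stitch:
K

Derivation:
Row 12 uses chart row ((12-1) mod 4)+1 = 4. Row 12 is even, so WS.
Chart row 4 tiled across columns 1-8: K K K2TOG K P K K K2TOG
WS row: flip the tiled sequence (start at column 8) and apply K<->P; YO and K2TOG stay.
Row 12 as worked: K2TOG P P K P K2TOG P P
Counting 4 along the worked row gives K.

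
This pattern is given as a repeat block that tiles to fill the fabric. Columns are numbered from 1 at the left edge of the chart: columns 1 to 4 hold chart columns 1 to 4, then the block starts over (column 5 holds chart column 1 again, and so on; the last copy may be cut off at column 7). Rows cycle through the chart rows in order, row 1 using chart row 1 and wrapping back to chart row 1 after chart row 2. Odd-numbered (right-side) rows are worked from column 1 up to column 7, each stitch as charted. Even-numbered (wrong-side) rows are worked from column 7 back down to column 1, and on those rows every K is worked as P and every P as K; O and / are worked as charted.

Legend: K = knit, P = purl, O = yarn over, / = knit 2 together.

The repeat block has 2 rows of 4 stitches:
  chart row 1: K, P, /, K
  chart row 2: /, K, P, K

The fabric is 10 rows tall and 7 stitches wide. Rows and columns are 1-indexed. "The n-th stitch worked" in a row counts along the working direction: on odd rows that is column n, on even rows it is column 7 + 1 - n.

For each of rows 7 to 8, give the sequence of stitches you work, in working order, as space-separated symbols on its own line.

Rows as worked:
K P / K K P /
K P / P K P /

Derivation:
Row 7: chart row 1, RS - tile across columns 1-7 and work as-is.
Row 8: chart row 2, WS - tiled (columns 1-7): / K P K / K P; work from column 7 back to 1 with K<->P swapped.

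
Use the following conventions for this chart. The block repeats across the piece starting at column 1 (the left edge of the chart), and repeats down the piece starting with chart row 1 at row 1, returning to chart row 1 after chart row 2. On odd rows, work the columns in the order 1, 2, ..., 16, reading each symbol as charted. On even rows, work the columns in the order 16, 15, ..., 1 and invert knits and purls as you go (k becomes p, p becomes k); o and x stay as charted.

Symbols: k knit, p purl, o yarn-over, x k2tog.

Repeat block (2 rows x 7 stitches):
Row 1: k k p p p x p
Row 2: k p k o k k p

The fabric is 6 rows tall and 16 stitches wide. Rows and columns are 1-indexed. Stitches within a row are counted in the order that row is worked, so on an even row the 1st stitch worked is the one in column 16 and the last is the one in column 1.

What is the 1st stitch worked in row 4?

Row 4 uses chart row ((4-1) mod 2)+1 = 2. Row 4 is even, so WS.
Chart row 2 tiled across columns 1-16: k p k o k k p k p k o k k p k p
WS: work from column 16 back to column 1 (reverse the tiled row), swapping k<->p (o and x unchanged).
Row 4 as worked: k p k p p o p k p k p p o p k p
Counting 1 along the worked row gives k.

Result:
k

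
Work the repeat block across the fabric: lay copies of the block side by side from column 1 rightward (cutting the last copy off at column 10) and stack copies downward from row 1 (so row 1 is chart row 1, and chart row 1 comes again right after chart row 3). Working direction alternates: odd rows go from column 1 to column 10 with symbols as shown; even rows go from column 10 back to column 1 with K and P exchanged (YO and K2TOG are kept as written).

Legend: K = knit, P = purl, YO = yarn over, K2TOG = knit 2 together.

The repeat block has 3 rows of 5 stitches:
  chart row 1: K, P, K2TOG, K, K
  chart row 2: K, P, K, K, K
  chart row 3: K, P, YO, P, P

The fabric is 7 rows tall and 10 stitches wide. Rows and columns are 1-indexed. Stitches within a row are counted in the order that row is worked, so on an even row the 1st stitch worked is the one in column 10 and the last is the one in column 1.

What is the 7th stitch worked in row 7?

Row 7: (7-1) mod 3 = 0, so use chart row 1. Odd row -> RS.
Chart row 1 tiled across columns 1-10: K P K2TOG K K K P K2TOG K K
RS: work column 1 to column 10, symbols as charted — the tiled row is the row as worked.
Stitch 7 in working order -> P

Stitch:
P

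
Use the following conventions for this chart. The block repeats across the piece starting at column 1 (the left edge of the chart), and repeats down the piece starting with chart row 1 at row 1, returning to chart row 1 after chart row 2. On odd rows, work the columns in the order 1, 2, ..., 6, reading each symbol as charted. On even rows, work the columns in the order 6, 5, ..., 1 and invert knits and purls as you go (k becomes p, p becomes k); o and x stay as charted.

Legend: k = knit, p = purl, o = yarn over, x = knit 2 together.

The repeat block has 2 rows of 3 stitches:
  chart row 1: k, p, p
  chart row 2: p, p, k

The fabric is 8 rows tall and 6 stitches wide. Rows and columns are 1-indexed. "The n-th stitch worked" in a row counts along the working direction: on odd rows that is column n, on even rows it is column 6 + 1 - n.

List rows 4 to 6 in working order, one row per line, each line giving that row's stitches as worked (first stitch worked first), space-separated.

Rows as worked:
p k k p k k
k p p k p p
p k k p k k

Derivation:
Row 4: chart row 2, WS - tiled (columns 1-6): p p k p p k; work from column 6 back to 1 with k<->p swapped.
Row 5: chart row 1, RS - tile across columns 1-6 and work as-is.
Row 6: chart row 2, WS - tiled (columns 1-6): p p k p p k; work from column 6 back to 1 with k<->p swapped.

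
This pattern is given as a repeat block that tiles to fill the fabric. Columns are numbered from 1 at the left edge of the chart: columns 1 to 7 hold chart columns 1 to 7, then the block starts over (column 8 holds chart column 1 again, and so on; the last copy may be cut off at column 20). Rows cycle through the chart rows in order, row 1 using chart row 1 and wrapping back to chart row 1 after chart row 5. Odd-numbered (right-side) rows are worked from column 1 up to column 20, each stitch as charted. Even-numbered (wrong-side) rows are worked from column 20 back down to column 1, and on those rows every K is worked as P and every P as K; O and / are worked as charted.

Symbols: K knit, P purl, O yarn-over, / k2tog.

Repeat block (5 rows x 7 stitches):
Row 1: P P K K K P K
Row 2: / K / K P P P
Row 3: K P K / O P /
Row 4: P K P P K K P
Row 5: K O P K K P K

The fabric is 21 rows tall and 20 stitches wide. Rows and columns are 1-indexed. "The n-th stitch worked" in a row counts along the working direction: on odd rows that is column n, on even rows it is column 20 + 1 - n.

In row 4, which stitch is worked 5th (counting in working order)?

For row 4: chart row = ((4-1) mod 5) + 1 = 4; this is a WS (even) row.
Chart row 4 tiled across columns 1-20: P K P P K K P P K P P K K P P K P P K K
Wrong side: read the tiled row from column 20 down to 1 and exchange K with P (leave O, /).
Row 4 as worked: P P K K P K K P P K K P K K P P K K P K
Counting 5 along the worked row gives P.

Stitch:
P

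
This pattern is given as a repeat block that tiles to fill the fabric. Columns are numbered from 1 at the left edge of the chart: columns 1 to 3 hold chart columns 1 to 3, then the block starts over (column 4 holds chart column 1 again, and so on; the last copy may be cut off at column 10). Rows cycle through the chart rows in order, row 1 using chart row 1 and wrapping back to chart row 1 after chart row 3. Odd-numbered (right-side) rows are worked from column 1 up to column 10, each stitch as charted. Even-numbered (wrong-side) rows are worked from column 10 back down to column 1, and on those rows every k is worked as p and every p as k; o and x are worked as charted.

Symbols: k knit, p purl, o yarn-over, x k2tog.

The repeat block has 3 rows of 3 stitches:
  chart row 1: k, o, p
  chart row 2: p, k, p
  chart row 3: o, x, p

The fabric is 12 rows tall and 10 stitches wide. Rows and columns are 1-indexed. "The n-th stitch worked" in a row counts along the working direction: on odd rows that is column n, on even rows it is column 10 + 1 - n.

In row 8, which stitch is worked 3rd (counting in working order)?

== STITCH ==
p

Derivation:
Row 8: (8-1) mod 3 = 1, so use chart row 2. Even row -> WS.
Chart row 2 tiled across columns 1-10: p k p p k p p k p p
Wrong side: read the tiled row from column 10 down to 1 and exchange k with p (leave o, x).
Row 8 as worked: k k p k k p k k p k
Counting 3 along the worked row gives p.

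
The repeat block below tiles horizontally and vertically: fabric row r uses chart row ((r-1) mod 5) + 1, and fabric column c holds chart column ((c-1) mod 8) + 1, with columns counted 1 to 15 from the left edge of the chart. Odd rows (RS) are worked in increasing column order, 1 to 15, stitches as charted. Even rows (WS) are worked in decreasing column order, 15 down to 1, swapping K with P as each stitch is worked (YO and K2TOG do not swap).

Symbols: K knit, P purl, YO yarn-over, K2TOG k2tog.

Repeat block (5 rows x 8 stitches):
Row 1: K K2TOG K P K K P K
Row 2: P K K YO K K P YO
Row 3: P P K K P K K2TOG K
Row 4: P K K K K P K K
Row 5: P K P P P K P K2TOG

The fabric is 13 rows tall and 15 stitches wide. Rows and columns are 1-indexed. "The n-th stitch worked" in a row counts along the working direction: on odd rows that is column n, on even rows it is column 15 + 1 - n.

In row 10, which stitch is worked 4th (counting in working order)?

== STITCH ==
K

Derivation:
Row 10: (10-1) mod 5 = 4, so use chart row 5. Even row -> WS.
Chart row 5 tiled across columns 1-15: P K P P P K P K2TOG P K P P P K P
WS: work from column 15 back to column 1 (reverse the tiled row), swapping K<->P (YO and K2TOG unchanged).
Row 10 as worked: K P K K K P K K2TOG K P K K K P K
Stitch 4 in working order -> K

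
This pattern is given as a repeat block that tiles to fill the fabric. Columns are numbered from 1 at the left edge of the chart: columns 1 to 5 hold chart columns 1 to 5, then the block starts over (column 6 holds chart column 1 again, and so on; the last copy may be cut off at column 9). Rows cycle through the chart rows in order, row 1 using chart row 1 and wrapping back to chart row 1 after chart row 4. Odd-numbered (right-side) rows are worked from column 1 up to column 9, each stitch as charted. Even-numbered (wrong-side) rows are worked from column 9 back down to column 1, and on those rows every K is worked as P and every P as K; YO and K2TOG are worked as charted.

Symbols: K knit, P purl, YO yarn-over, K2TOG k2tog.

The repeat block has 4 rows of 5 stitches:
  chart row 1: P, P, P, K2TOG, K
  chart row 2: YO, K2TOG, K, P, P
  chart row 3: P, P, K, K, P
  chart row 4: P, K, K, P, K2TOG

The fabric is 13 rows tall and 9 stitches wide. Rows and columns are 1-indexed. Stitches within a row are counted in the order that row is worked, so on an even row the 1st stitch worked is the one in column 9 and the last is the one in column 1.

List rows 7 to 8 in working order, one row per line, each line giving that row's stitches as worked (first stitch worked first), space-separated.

Row 7: chart row 3, RS - tile across columns 1-9 and work as-is.
Row 8: chart row 4, WS - tiled (columns 1-9): P K K P K2TOG P K K P; work from column 9 back to 1 with K<->P swapped.

Result:
P P K K P P P K K
K P P K K2TOG K P P K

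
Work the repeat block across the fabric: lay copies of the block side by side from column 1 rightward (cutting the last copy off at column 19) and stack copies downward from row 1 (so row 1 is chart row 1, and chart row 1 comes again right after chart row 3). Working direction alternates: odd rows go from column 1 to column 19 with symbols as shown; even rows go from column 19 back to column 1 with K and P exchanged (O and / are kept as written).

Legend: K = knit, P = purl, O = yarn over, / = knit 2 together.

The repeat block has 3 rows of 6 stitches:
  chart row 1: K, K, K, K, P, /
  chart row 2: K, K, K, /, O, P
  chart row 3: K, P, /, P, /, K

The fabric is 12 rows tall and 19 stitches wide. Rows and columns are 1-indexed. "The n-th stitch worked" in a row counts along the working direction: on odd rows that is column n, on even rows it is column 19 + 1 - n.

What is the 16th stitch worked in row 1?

Row 1 uses chart row ((1-1) mod 3)+1 = 1. Row 1 is odd, so RS.
Chart row 1 tiled across columns 1-19: K K K K P / K K K K P / K K K K P / K
RS: work column 1 to column 19, symbols as charted — the tiled row is the row as worked.
Stitch 16 in working order -> K

== STITCH ==
K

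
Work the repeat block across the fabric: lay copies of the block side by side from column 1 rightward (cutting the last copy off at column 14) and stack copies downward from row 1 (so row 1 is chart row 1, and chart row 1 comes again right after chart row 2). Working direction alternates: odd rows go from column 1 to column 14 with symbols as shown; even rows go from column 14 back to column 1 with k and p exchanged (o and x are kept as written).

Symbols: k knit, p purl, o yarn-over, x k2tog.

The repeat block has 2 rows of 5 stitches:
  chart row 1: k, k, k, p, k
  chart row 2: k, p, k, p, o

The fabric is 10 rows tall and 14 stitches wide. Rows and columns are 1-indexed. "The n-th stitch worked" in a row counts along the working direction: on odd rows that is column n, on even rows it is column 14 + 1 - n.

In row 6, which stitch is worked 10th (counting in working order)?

For row 6: chart row = ((6-1) mod 2) + 1 = 2; this is a WS (even) row.
Chart row 2 tiled across columns 1-14: k p k p o k p k p o k p k p
WS: work from column 14 back to column 1 (reverse the tiled row), swapping k<->p (o and x unchanged).
Row 6 as worked: k p k p o k p k p o k p k p
Stitch 10 in working order -> o

Result:
o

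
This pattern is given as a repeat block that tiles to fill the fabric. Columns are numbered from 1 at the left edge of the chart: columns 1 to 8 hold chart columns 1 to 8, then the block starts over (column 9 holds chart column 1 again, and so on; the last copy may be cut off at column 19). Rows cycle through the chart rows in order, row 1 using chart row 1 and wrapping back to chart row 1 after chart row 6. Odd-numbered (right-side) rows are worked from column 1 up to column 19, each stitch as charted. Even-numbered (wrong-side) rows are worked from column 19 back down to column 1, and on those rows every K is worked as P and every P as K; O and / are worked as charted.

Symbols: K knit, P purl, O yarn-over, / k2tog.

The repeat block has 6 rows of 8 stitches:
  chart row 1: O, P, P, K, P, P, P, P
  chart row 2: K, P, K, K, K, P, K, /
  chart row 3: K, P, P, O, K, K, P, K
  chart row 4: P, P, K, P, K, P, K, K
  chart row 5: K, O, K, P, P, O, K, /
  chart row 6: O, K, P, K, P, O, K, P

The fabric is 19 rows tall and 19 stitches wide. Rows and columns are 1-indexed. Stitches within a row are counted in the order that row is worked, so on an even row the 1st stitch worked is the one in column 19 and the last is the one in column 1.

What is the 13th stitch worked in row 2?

Stitch:
P

Derivation:
Row 2: (2-1) mod 6 = 1, so use chart row 2. Even row -> WS.
Chart row 2 tiled across columns 1-19: K P K K K P K / K P K K K P K / K P K
WS row: flip the tiled sequence (start at column 19) and apply K<->P; O and / stay.
Row 2 as worked: P K P / P K P P P K P / P K P P P K P
The 13th stitch worked is P.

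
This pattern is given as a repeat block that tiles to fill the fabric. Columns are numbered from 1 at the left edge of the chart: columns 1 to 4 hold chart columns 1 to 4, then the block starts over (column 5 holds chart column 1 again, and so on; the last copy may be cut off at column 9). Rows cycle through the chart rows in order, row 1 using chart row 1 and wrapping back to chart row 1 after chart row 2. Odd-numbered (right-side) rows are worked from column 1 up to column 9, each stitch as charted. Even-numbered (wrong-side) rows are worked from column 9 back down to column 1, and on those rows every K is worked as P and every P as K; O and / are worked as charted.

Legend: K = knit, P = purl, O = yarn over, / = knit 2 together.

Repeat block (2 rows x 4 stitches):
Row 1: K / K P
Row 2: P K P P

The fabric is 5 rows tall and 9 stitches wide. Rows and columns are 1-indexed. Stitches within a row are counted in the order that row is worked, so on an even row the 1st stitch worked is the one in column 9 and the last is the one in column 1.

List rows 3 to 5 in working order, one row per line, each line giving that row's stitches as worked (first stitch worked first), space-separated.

Row 3: chart row 1, RS - tile across columns 1-9 and work as-is.
Row 4: chart row 2, WS - tiled (columns 1-9): P K P P P K P P P; work from column 9 back to 1 with K<->P swapped.
Row 5: chart row 1, RS - tile across columns 1-9 and work as-is.

Result:
K / K P K / K P K
K K K P K K K P K
K / K P K / K P K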